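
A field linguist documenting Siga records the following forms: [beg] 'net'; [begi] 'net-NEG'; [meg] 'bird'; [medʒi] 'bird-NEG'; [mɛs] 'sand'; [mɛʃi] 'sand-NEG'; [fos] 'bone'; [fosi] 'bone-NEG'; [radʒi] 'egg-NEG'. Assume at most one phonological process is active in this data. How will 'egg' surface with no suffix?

The root 'bird' surfaces as [meg] and [medʒi], with a stem-final [g] ~ [dʒ] alternation.
Compare 'net', with invariant [g] in [beg] and [begi]: an analysis with underlying /g/ and a rule producing [dʒ] before the NEG suffix would wrongly predict alternation here too.
Therefore /dʒ/ is basic and [g] is derived by depalatalization (palato-alveolar /dʒ/ and /ʃ/ become [g] and [s] when no front vowel follows).
The one attested form of 'egg', [radʒi], shows underlying /radʒ/. Applying the same rule when no front vowel follows gives [rag].

[rag]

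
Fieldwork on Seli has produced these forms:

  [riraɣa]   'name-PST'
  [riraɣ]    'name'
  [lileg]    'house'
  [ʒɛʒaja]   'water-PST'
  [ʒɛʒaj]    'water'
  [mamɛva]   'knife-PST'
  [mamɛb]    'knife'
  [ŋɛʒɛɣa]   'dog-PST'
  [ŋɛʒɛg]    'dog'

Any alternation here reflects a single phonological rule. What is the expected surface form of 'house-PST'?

In [ŋɛʒɛɣa] and [ŋɛʒɛg] the final segment of 'dog' alternates: [ɣ] ~ [g].
The stem 'name' ([riraɣa], [riraɣ]) shows [ɣ] unchanged in both environments, so [ɣ] cannot be basic with [g] derived in isolation.
The alternation reflects intervocalic spirantization: voiced stops become fricatives between vowels. /g/ is underlying.
From [lileg] the stem 'house' is /lileg/; between vowels this yields [lileɣa].

[lileɣa]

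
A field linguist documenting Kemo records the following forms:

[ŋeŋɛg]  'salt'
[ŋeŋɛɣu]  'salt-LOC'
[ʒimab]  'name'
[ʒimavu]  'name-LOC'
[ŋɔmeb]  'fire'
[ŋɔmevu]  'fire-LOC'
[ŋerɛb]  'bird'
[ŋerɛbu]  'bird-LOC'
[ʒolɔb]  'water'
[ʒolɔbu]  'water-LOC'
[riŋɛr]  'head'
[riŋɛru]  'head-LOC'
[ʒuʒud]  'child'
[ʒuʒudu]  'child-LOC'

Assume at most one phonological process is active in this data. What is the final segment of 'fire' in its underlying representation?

/v/

The root 'fire' surfaces as [ŋɔmeb] and [ŋɔmevu], with a stem-final [b] ~ [v] alternation.
But 'bird' keeps [b] in both environments ([ŋerɛb], [ŋerɛbu]), so there is no rule changing /b/ to [v] before the LOC suffix.
The underlying segment must be /v/; voiced fricatives become stops word-finally, yielding [b] there.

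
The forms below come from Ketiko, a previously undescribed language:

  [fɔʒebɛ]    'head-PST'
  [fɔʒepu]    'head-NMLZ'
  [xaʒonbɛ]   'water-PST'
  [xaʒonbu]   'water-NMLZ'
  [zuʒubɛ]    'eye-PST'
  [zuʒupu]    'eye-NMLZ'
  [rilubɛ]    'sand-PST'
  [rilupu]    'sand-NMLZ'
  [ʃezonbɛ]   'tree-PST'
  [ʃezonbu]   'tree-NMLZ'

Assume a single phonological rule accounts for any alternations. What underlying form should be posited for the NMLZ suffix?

The NMLZ suffix surfaces as [-bu] and [-pu], depending on the final segment of the stem.
The PST suffix, which begins with [b], is invariant after every stem; so [b] is not altered by any rule here.
The NMLZ suffix is therefore /-pu/ underlyingly, with post-nasal voicing: voiceless stops become voiced after a nasal.

/-pu/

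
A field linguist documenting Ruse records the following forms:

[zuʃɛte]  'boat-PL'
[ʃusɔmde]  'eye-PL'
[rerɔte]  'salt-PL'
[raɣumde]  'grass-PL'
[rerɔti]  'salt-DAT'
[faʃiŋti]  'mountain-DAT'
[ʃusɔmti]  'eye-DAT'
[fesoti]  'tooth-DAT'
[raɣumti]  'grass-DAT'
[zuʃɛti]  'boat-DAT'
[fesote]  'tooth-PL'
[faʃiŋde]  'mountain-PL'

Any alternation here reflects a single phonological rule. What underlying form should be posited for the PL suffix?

/-de/

The PL morpheme has two allomorphs, [-de] and [-te].
By contrast the DAT suffix keeps its initial [t] throughout — that segment must be underlying.
So the underlying form is /-de/, and voiced stops become voiceless after a vowel.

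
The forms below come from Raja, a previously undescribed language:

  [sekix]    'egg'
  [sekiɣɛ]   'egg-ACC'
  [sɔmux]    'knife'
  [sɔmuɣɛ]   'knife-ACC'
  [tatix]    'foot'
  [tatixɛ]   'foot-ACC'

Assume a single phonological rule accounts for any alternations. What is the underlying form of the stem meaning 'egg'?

The stem for 'egg' ends in [x] in [sekix] but [ɣ] in [sekiɣɛ].
But 'foot' keeps [x] in both environments ([tatix], [tatixɛ]), so there is no rule changing /x/ to [ɣ] before the ACC suffix.
The underlying segment must be /ɣ/; voiced obstruents become voiceless word-finally, yielding [x] there.
The underlying form of 'egg' is therefore /sekiɣ/.

/sekiɣ/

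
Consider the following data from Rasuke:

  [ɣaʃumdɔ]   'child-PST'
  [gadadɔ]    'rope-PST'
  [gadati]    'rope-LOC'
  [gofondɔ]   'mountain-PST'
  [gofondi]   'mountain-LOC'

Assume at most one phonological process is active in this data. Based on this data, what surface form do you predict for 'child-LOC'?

[ɣaʃumdi]

The LOC suffix surfaces as [-di] and [-ti], depending on the final segment of the stem.
By contrast the PST suffix keeps its initial [d] throughout — that segment must be underlying.
So the underlying form is /-ti/, and voiceless stops become voiced after a nasal.
After 'child', which ends in a nasal, the suffix surfaces as [-di], giving [ɣaʃumdi].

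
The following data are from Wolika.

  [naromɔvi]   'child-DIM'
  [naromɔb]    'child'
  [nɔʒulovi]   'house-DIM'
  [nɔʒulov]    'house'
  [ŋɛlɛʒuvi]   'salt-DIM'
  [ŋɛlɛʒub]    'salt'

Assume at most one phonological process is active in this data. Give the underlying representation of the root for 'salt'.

/ŋɛlɛʒub/

The stem for 'salt' ends in [v] in [ŋɛlɛʒuvi] but [b] in [ŋɛlɛʒub].
If /v/ were underlying and a rule turned it into [b] in isolation, 'house' would also alternate; but it has [v] in both [nɔʒulovi] and [nɔʒulov].
Therefore /b/ is basic and [v] is derived by intervocalic spirantization (voiced stops become fricatives between vowels).
The underlying form of 'salt' is therefore /ŋɛlɛʒub/.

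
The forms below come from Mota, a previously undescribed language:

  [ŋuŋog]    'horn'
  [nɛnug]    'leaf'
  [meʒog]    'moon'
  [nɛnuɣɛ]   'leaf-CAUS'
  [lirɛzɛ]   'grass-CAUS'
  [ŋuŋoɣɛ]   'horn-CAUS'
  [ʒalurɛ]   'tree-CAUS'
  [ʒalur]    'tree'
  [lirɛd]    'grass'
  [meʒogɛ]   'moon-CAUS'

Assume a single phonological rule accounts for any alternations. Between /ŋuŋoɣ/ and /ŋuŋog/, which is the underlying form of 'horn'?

The stem for 'horn' ends in [ɣ] in [ŋuŋoɣɛ] but [g] in [ŋuŋog].
But 'moon' keeps [g] in both environments ([meʒogɛ], [meʒog]), so there is no rule changing /g/ to [ɣ] before the CAUS suffix.
The underlying segment must be /ɣ/; voiced fricatives become stops word-finally, yielding [g] there.

/ŋuŋoɣ/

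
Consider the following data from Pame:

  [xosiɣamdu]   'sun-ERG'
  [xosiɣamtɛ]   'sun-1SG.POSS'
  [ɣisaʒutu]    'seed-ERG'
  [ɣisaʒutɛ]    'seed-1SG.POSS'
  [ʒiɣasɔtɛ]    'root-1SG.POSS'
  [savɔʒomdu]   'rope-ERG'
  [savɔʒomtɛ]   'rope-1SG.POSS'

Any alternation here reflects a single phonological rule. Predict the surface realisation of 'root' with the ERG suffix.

[ʒiɣasɔtu]

The ERG morpheme has two allomorphs, [-du] and [-tu].
The 1SG.POSS suffix, which begins with [t], is invariant after every stem; so [t] is not altered by any rule here.
The ERG suffix is therefore /-du/ underlyingly, with post-vocalic devoicing: voiced stops become voiceless after a vowel.
After 'root', which ends in a vowel, the suffix surfaces as [-tu], giving [ʒiɣasɔtu].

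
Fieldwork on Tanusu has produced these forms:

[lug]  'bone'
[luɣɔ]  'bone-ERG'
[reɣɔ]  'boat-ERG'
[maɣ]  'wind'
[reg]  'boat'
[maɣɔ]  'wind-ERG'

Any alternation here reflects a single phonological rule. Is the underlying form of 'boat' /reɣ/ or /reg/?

The stem for 'boat' ends in [g] in [reg] but [ɣ] in [reɣɔ].
The stem 'wind' ([maɣ], [maɣɔ]) shows [ɣ] unchanged in both environments, so [ɣ] cannot be basic with [g] derived in isolation.
The alternation reflects intervocalic spirantization: voiced stops become fricatives between vowels. /g/ is underlying.

/reg/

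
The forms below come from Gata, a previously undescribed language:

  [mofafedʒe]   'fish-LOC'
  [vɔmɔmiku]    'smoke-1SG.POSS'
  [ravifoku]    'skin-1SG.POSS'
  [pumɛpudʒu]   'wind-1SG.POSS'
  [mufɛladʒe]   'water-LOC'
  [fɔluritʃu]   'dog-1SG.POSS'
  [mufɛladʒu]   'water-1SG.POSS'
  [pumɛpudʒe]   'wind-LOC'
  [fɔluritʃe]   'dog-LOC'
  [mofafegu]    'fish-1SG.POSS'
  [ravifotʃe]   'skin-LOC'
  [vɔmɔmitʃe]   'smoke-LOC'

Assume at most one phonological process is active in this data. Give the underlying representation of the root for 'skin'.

'skin' shows [k] ~ [tʃ] at the end of the stem ([ravifoku] vs [ravifotʃe]).
Compare 'dog', with invariant [tʃ] in [fɔluritʃu] and [fɔluritʃe]: an analysis with underlying /tʃ/ and a rule producing [k] before the 1SG.POSS suffix would wrongly predict alternation here too.
The alternation reflects palatalization before a front vowel: /k/ and /g/ become palato-alveolar [tʃ] and [dʒ] before a front vowel. /k/ is underlying.

/ravifok/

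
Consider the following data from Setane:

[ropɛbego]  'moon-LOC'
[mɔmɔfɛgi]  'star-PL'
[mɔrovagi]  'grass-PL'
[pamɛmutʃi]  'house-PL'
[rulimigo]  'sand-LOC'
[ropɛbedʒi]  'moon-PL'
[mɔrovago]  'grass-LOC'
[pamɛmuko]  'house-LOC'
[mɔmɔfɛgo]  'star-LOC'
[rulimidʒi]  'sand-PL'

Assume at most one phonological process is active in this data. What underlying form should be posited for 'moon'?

/ropɛbedʒ/

The root 'moon' surfaces as [ropɛbedʒi] and [ropɛbego], with a stem-final [dʒ] ~ [g] alternation.
But 'grass' keeps [g] in both environments ([mɔrovagi], [mɔrovago]), so there is no rule changing /g/ to [dʒ] before the PL suffix.
The underlying segment must be /dʒ/; palato-alveolar /tʃ/ and /dʒ/ become [k] and [g] when no front vowel follows, yielding [g] there.
So 'moon' = /ropɛbedʒ/.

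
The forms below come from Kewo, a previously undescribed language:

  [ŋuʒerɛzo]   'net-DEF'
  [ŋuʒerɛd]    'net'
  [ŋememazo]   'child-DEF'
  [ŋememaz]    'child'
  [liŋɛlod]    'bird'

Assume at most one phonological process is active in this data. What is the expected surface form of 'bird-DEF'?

In [ŋuʒerɛzo] and [ŋuʒerɛd] the final segment of 'net' alternates: [z] ~ [d].
But 'child' keeps [z] in both environments ([ŋememazo], [ŋememaz]), so there is no rule changing /z/ to [d] in isolation.
The underlying segment must be /d/; voiced stops become fricatives between vowels, yielding [z] there.
From [liŋɛlod] the stem 'bird' is /liŋɛlod/; between vowels this yields [liŋɛlozo].

[liŋɛlozo]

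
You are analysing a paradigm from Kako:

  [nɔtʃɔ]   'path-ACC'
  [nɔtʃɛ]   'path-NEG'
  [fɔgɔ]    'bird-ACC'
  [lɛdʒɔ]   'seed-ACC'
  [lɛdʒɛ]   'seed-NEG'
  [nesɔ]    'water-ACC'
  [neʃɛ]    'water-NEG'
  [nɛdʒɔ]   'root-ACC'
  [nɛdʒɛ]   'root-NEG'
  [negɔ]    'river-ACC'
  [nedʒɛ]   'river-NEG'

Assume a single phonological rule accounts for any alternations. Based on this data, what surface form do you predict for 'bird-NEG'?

In [negɔ] and [nedʒɛ] the final segment of 'river' alternates: [g] ~ [dʒ].
Compare 'root', with invariant [dʒ] in [nɛdʒɔ] and [nɛdʒɛ]: an analysis with underlying /dʒ/ and a rule producing [g] before the ACC suffix would wrongly predict alternation here too.
The alternation reflects palatalization before a front vowel: /g/ and /s/ become palato-alveolar [dʒ] and [ʃ] before a front vowel. /g/ is underlying.
From [fɔgɔ] the stem 'bird' is /fɔg/; before a front vowel this yields [fɔdʒɛ].

[fɔdʒɛ]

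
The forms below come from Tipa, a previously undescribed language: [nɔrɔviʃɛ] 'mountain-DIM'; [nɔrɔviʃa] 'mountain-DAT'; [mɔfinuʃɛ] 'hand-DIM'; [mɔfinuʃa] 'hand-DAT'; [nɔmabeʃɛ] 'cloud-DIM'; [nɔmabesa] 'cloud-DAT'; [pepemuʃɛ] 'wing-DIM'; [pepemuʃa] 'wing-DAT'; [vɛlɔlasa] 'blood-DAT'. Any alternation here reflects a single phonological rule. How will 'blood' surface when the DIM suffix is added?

[vɛlɔlaʃɛ]

In [nɔmabeʃɛ] and [nɔmabesa] the final segment of 'cloud' alternates: [ʃ] ~ [s].
The stem 'wing' ([pepemuʃɛ], [pepemuʃa]) shows [ʃ] unchanged in both environments, so [ʃ] cannot be basic with [s] derived before the DAT suffix.
The underlying segment must be /s/; /s/ becomes palato-alveolar [ʃ] before a front vowel, yielding [ʃ] there.
From [vɛlɔlasa] the stem 'blood' is /vɛlɔlas/; before a front vowel this yields [vɛlɔlaʃɛ].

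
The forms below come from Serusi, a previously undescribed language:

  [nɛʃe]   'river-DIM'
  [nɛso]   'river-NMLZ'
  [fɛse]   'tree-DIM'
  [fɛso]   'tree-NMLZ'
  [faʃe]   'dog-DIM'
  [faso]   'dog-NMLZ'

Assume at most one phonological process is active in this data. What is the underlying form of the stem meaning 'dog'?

'dog' shows [ʃ] ~ [s] at the end of the stem ([faʃe] vs [faso]).
Compare 'tree', with invariant [s] in [fɛse] and [fɛso]: an analysis with underlying /s/ and a rule producing [ʃ] before the DIM suffix would wrongly predict alternation here too.
The alternation reflects depalatalization: palato-alveolar /ʃ/ becomes [s] when no front vowel follows. /ʃ/ is underlying.

/faʃ/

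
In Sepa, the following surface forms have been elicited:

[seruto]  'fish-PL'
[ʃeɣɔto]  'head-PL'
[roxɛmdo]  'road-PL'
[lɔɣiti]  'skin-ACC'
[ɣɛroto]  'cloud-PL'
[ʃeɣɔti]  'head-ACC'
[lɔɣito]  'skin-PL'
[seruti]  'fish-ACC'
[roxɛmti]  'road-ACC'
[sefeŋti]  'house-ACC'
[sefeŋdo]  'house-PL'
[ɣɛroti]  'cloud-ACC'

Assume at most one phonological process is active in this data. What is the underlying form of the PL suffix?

The PL suffix surfaces as [-do] and [-to], depending on the final segment of the stem.
The ACC suffix, which begins with [t], is invariant after every stem; so [t] is not altered by any rule here.
So the underlying form is /-do/, and voiced stops become voiceless after a vowel.

/-do/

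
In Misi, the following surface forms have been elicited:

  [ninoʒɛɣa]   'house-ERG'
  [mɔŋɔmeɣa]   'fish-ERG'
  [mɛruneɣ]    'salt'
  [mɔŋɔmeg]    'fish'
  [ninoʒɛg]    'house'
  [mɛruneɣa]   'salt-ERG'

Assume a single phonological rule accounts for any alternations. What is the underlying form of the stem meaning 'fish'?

/mɔŋɔmeg/

The root 'fish' surfaces as [mɔŋɔmeɣa] and [mɔŋɔmeg], with a stem-final [ɣ] ~ [g] alternation.
If /ɣ/ were underlying and a rule turned it into [g] in isolation, 'salt' would also alternate; but it has [ɣ] in both [mɛruneɣa] and [mɛruneɣ].
The alternation reflects intervocalic spirantization: voiced stops become fricatives between vowels. /g/ is underlying.
So 'fish' = /mɔŋɔmeg/.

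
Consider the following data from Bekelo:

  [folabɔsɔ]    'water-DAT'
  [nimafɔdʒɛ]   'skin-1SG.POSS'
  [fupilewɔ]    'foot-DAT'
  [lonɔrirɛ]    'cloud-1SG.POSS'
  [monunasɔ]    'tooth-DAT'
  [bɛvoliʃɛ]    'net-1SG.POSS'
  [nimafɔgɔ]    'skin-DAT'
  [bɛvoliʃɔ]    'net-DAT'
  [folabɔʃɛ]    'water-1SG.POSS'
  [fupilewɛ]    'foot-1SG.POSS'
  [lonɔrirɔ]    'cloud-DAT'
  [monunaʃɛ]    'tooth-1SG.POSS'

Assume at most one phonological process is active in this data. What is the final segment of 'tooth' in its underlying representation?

The root 'tooth' surfaces as [monunasɔ] and [monunaʃɛ], with a stem-final [s] ~ [ʃ] alternation.
If /ʃ/ were underlying and a rule turned it into [s] before the DAT suffix, 'net' would also alternate; but it has [ʃ] in both [bɛvoliʃɔ] and [bɛvoliʃɛ].
So /s/ is underlying, and a rule of palatalization before a front vowel — /g/ and /s/ become palato-alveolar [dʒ] and [ʃ] before a front vowel — gives [ʃ].

/s/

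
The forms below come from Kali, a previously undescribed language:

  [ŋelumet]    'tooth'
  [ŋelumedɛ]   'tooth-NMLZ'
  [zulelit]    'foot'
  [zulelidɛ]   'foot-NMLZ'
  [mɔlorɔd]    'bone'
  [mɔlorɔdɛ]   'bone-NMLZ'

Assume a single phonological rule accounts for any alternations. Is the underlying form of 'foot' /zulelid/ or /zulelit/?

/zulelit/

'foot' shows [t] ~ [d] at the end of the stem ([zulelit] vs [zulelidɛ]).
But 'bone' keeps [d] in both environments ([mɔlorɔd], [mɔlorɔdɛ]), so there is no rule changing /d/ to [t] in isolation.
Therefore /t/ is basic and [d] is derived by intervocalic voicing (voiceless stops become voiced between vowels).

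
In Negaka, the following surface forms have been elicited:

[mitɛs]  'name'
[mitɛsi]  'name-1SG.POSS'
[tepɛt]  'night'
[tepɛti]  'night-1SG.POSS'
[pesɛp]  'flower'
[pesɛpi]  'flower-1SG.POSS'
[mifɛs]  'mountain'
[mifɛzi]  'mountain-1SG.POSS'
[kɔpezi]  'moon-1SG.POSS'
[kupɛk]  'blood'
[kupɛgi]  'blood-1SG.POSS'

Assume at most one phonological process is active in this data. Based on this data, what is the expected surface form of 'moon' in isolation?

[kɔpes]

In [mifɛs] and [mifɛzi] the final segment of 'mountain' alternates: [s] ~ [z].
The stem 'name' ([mitɛs], [mitɛsi]) shows [s] unchanged in both environments, so [s] cannot be basic with [z] derived before the 1SG.POSS suffix.
Therefore /z/ is basic and [s] is derived by word-final obstruent devoicing (voiced obstruents become voiceless word-finally).
The one attested form of 'moon', [kɔpezi], shows underlying /kɔpez/. Applying the same rule word-finally gives [kɔpes].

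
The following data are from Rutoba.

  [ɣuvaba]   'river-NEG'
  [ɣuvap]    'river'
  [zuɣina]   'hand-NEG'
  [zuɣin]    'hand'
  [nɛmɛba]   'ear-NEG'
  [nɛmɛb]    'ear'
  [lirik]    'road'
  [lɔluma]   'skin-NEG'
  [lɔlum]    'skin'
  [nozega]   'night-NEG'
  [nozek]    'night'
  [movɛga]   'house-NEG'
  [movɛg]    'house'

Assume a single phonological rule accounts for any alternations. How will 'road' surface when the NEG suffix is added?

[liriga]

The root 'night' surfaces as [nozega] and [nozek], with a stem-final [g] ~ [k] alternation.
Compare 'house', with invariant [g] in [movɛga] and [movɛg]: an analysis with underlying /g/ and a rule producing [k] in isolation would wrongly predict alternation here too.
So /k/ is underlying, and a rule of intervocalic voicing — voiceless stops become voiced between vowels — gives [g].
From [lirik] the stem 'road' is /lirik/; between vowels this yields [liriga].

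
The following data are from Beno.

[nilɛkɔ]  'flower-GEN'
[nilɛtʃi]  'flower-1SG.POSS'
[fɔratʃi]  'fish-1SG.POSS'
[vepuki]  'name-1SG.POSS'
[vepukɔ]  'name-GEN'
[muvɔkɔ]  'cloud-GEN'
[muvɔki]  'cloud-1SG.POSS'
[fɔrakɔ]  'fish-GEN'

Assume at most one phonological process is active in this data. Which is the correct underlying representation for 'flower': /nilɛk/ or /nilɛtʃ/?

The stem for 'flower' ends in [k] in [nilɛkɔ] but [tʃ] in [nilɛtʃi].
If /k/ were underlying and a rule turned it into [tʃ] before the 1SG.POSS suffix, 'name' would also alternate; but it has [k] in both [vepukɔ] and [vepuki].
The alternation reflects depalatalization: palato-alveolar /tʃ/ becomes [k] when no front vowel follows. /tʃ/ is underlying.

/nilɛtʃ/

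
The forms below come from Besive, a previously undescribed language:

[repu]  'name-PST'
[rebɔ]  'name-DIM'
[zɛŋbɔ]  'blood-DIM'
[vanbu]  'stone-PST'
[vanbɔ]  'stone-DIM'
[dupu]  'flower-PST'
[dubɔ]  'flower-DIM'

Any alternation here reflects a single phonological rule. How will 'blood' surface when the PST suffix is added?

[zɛŋbu]

The PST morpheme has two allomorphs, [-bu] and [-pu].
By contrast the DIM suffix keeps its initial [b] throughout — that segment must be underlying.
The PST suffix is therefore /-pu/ underlyingly, with post-nasal voicing: voiceless stops become voiced after a nasal.
After 'blood', which ends in a nasal, the suffix surfaces as [-bu], giving [zɛŋbu].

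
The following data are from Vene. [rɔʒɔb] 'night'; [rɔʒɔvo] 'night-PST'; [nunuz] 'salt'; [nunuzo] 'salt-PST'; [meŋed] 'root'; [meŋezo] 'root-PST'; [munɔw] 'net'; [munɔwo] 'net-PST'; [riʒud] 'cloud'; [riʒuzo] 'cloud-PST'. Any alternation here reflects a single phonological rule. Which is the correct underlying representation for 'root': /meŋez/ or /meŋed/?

The root 'root' surfaces as [meŋed] and [meŋezo], with a stem-final [d] ~ [z] alternation.
But 'salt' keeps [z] in both environments ([nunuz], [nunuzo]), so there is no rule changing /z/ to [d] in isolation.
The alternation reflects intervocalic spirantization: voiced stops become fricatives between vowels. /d/ is underlying.

/meŋed/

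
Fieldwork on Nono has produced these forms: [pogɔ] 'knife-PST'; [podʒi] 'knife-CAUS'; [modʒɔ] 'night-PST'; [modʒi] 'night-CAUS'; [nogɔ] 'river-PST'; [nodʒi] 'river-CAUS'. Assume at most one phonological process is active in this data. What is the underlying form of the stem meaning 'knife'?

/pog/

The root 'knife' surfaces as [pogɔ] and [podʒi], with a stem-final [g] ~ [dʒ] alternation.
If /dʒ/ were underlying and a rule turned it into [g] before the PST suffix, 'night' would also alternate; but it has [dʒ] in both [modʒɔ] and [modʒi].
So /g/ is underlying, and a rule of palatalization before a front vowel — /g/ becomes palato-alveolar [dʒ] before a front vowel — gives [dʒ].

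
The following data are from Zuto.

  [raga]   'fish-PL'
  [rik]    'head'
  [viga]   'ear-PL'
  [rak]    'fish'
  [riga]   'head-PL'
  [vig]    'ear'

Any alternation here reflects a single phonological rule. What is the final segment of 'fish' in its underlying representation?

/k/

In [raga] and [rak] the final segment of 'fish' alternates: [g] ~ [k].
If /g/ were underlying and a rule turned it into [k] in isolation, 'ear' would also alternate; but it has [g] in both [viga] and [vig].
So /k/ is underlying, and a rule of intervocalic voicing — voiceless stops become voiced between vowels — gives [g].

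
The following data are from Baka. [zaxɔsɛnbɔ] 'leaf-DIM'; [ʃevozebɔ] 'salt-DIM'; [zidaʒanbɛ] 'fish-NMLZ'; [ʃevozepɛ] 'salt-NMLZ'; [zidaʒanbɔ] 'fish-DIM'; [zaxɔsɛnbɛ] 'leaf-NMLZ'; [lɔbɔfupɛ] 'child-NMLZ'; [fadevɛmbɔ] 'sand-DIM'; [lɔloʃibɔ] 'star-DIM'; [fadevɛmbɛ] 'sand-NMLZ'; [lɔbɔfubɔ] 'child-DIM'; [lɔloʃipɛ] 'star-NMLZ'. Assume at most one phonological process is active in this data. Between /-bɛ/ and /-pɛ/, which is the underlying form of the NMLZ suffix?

The NMLZ morpheme has two allomorphs, [-bɛ] and [-pɛ].
The DIM suffix, which begins with [b], is invariant after every stem; so [b] is not altered by any rule here.
So the underlying form is /-pɛ/, and voiceless stops become voiced after a nasal.

/-pɛ/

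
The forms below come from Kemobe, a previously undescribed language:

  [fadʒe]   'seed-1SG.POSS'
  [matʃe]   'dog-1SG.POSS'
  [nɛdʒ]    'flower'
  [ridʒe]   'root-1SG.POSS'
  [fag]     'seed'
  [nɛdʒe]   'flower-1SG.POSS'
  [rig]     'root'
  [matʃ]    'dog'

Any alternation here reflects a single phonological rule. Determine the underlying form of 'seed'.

In [fadʒe] and [fag] the final segment of 'seed' alternates: [dʒ] ~ [g].
Compare 'flower', with invariant [dʒ] in [nɛdʒe] and [nɛdʒ]: an analysis with underlying /dʒ/ and a rule producing [g] in isolation would wrongly predict alternation here too.
The alternation reflects palatalization before a front vowel: /g/ becomes palato-alveolar [dʒ] before a front vowel. /g/ is underlying.

/fag/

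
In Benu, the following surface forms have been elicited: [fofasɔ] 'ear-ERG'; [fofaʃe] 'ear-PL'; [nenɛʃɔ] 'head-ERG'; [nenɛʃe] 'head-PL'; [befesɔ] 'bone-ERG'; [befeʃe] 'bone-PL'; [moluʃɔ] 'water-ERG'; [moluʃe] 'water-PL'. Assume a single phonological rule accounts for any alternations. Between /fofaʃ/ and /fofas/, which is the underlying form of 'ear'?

/fofas/

The root 'ear' surfaces as [fofasɔ] and [fofaʃe], with a stem-final [s] ~ [ʃ] alternation.
But 'head' keeps [ʃ] in both environments ([nenɛʃɔ], [nenɛʃe]), so there is no rule changing /ʃ/ to [s] before the ERG suffix.
The underlying segment must be /s/; /s/ becomes palato-alveolar [ʃ] before a front vowel, yielding [ʃ] there.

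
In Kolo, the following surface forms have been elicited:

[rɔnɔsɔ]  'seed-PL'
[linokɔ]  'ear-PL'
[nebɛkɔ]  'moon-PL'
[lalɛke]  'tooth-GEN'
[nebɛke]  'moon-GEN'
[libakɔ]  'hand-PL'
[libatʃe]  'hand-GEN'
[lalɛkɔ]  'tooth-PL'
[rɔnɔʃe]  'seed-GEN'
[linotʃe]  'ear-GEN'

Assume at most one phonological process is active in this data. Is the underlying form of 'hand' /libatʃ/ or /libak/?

'hand' shows [tʃ] ~ [k] at the end of the stem ([libatʃe] vs [libakɔ]).
But 'moon' keeps [k] in both environments ([nebɛke], [nebɛkɔ]), so there is no rule changing /k/ to [tʃ] before the GEN suffix.
The alternation reflects depalatalization: palato-alveolar /tʃ/ and /ʃ/ become [k] and [s] when no front vowel follows. /tʃ/ is underlying.

/libatʃ/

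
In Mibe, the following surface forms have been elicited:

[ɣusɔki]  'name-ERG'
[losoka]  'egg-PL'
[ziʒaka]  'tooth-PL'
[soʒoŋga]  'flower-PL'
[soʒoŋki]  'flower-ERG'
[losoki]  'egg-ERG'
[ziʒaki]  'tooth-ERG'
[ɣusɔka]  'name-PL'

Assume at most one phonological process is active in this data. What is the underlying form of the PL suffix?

The PL morpheme has two allomorphs, [-ga] and [-ka].
By contrast the ERG suffix keeps its initial [k] throughout — that segment must be underlying.
So the underlying form is /-ga/, and voiced stops become voiceless after a vowel.

/-ga/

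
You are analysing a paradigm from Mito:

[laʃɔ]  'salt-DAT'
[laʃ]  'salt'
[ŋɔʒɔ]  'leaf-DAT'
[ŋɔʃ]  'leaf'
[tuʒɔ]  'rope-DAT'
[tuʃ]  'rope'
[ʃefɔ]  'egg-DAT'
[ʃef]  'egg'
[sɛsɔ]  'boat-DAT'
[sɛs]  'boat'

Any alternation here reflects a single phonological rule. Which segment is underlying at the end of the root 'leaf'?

/ʒ/

The root 'leaf' surfaces as [ŋɔʒɔ] and [ŋɔʃ], with a stem-final [ʒ] ~ [ʃ] alternation.
The stem 'salt' ([laʃɔ], [laʃ]) shows [ʃ] unchanged in both environments, so [ʃ] cannot be basic with [ʒ] derived before the DAT suffix.
The alternation reflects word-final obstruent devoicing: voiced obstruents become voiceless word-finally. /ʒ/ is underlying.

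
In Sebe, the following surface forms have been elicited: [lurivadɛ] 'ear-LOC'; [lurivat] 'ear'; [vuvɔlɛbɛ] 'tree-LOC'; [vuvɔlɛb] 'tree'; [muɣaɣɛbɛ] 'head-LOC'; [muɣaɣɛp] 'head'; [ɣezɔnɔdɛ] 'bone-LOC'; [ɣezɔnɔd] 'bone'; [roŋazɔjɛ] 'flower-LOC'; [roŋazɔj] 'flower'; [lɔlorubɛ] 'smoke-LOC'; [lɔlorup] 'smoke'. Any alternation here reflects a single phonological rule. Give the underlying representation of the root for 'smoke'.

The root 'smoke' surfaces as [lɔlorubɛ] and [lɔlorup], with a stem-final [b] ~ [p] alternation.
If /b/ were underlying and a rule turned it into [p] in isolation, 'tree' would also alternate; but it has [b] in both [vuvɔlɛbɛ] and [vuvɔlɛb].
The alternation reflects intervocalic voicing: voiceless stops become voiced between vowels. /p/ is underlying.
The underlying form of 'smoke' is therefore /lɔlorup/.

/lɔlorup/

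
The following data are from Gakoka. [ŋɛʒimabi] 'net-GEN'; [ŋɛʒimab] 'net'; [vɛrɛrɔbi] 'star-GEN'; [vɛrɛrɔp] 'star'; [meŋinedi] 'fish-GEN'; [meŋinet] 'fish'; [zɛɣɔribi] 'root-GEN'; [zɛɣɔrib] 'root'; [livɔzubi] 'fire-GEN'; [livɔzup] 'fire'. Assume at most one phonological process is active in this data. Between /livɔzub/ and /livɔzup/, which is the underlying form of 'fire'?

'fire' shows [b] ~ [p] at the end of the stem ([livɔzubi] vs [livɔzup]).
But 'net' keeps [b] in both environments ([ŋɛʒimabi], [ŋɛʒimab]), so there is no rule changing /b/ to [p] in isolation.
Therefore /p/ is basic and [b] is derived by intervocalic voicing (voiceless stops become voiced between vowels).

/livɔzup/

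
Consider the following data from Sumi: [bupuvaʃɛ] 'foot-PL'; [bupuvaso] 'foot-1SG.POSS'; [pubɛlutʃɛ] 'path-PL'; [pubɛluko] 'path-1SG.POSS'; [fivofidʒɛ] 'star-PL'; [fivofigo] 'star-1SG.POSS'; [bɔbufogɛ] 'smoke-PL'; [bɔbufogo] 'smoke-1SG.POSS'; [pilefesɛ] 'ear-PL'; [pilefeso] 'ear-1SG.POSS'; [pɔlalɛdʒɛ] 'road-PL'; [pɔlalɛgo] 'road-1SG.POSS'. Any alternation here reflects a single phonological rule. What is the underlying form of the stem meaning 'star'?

The stem for 'star' ends in [dʒ] in [fivofidʒɛ] but [g] in [fivofigo].
But 'smoke' keeps [g] in both environments ([bɔbufogɛ], [bɔbufogo]), so there is no rule changing /g/ to [dʒ] before the PL suffix.
The alternation reflects depalatalization: palato-alveolar /tʃ/, /dʒ/ and /ʃ/ become [k], [g] and [s] when no front vowel follows. /dʒ/ is underlying.

/fivofidʒ/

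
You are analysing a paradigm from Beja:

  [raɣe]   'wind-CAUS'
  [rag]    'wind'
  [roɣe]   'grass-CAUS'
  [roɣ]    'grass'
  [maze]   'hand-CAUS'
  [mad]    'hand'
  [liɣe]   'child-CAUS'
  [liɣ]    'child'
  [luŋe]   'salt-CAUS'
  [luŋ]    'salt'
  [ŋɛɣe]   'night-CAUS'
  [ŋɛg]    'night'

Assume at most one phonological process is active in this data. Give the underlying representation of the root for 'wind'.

The root 'wind' surfaces as [raɣe] and [rag], with a stem-final [ɣ] ~ [g] alternation.
Compare 'grass', with invariant [ɣ] in [roɣe] and [roɣ]: an analysis with underlying /ɣ/ and a rule producing [g] in isolation would wrongly predict alternation here too.
Therefore /g/ is basic and [ɣ] is derived by intervocalic spirantization (voiced stops become fricatives between vowels).
So 'wind' = /rag/.

/rag/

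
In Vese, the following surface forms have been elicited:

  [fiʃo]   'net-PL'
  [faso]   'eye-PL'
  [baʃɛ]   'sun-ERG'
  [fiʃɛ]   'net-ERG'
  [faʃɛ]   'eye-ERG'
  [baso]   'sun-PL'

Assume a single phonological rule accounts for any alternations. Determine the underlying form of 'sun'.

The root 'sun' surfaces as [baʃɛ] and [baso], with a stem-final [ʃ] ~ [s] alternation.
Compare 'net', with invariant [ʃ] in [fiʃɛ] and [fiʃo]: an analysis with underlying /ʃ/ and a rule producing [s] before the PL suffix would wrongly predict alternation here too.
The alternation reflects palatalization before a front vowel: /s/ becomes palato-alveolar [ʃ] before a front vowel. /s/ is underlying.
So 'sun' = /bas/.

/bas/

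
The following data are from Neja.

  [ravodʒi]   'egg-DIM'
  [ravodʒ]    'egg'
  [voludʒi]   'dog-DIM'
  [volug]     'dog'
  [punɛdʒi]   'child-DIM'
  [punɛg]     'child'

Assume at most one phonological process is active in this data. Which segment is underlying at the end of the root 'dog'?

In [voludʒi] and [volug] the final segment of 'dog' alternates: [dʒ] ~ [g].
Compare 'egg', with invariant [dʒ] in [ravodʒi] and [ravodʒ]: an analysis with underlying /dʒ/ and a rule producing [g] in isolation would wrongly predict alternation here too.
So /g/ is underlying, and a rule of palatalization before a front vowel — /g/ becomes palato-alveolar [dʒ] before a front vowel — gives [dʒ].

/g/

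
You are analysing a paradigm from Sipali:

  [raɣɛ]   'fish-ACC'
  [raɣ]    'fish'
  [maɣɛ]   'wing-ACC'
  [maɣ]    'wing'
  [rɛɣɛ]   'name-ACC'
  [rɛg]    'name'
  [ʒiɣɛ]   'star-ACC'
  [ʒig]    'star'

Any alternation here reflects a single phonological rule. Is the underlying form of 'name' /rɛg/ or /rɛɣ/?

The root 'name' surfaces as [rɛɣɛ] and [rɛg], with a stem-final [ɣ] ~ [g] alternation.
Compare 'fish', with invariant [ɣ] in [raɣɛ] and [raɣ]: an analysis with underlying /ɣ/ and a rule producing [g] in isolation would wrongly predict alternation here too.
So /g/ is underlying, and a rule of intervocalic spirantization — voiced stops become fricatives between vowels — gives [ɣ].

/rɛg/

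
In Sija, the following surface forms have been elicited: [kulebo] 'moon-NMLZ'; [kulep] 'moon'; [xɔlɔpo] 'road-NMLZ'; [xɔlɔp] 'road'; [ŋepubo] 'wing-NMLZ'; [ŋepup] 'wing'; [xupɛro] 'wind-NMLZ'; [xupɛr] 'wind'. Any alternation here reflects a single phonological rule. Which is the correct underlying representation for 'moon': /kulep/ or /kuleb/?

/kuleb/

'moon' shows [b] ~ [p] at the end of the stem ([kulebo] vs [kulep]).
If /p/ were underlying and a rule turned it into [b] before the NMLZ suffix, 'road' would also alternate; but it has [p] in both [xɔlɔpo] and [xɔlɔp].
The alternation reflects word-final obstruent devoicing: voiced obstruents become voiceless word-finally. /b/ is underlying.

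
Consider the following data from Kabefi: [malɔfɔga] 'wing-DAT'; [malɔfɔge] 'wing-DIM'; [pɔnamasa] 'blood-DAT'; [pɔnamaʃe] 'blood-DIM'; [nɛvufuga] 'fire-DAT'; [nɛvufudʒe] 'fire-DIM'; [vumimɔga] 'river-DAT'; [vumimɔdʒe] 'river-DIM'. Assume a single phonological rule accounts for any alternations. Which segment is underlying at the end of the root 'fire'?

The stem for 'fire' ends in [g] in [nɛvufuga] but [dʒ] in [nɛvufudʒe].
If /g/ were underlying and a rule turned it into [dʒ] before the DIM suffix, 'wing' would also alternate; but it has [g] in both [malɔfɔga] and [malɔfɔge].
So /dʒ/ is underlying, and a rule of depalatalization — palato-alveolar /dʒ/ and /ʃ/ become [g] and [s] when no front vowel follows — gives [g].

/dʒ/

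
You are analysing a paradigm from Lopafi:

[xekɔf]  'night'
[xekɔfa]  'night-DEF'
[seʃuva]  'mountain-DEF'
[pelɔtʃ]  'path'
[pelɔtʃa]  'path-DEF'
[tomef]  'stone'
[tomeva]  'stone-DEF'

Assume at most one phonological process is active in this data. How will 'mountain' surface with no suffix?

The stem for 'stone' ends in [f] in [tomef] but [v] in [tomeva].
If /f/ were underlying and a rule turned it into [v] before the DEF suffix, 'night' would also alternate; but it has [f] in both [xekɔf] and [xekɔfa].
The underlying segment must be /v/; voiced obstruents become voiceless word-finally, yielding [f] there.
From [seʃuva] the stem 'mountain' is /seʃuv/; word-finally this yields [seʃuf].

[seʃuf]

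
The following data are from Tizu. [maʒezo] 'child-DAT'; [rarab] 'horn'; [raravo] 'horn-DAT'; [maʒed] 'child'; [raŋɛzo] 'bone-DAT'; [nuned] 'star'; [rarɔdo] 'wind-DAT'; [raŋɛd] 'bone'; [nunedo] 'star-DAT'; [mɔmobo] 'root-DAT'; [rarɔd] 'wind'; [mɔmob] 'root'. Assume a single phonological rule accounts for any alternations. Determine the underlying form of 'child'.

/maʒez/

'child' shows [z] ~ [d] at the end of the stem ([maʒezo] vs [maʒed]).
Compare 'wind', with invariant [d] in [rarɔdo] and [rarɔd]: an analysis with underlying /d/ and a rule producing [z] before the DAT suffix would wrongly predict alternation here too.
So /z/ is underlying, and a rule of word-final hardening — voiced fricatives become stops word-finally — gives [d].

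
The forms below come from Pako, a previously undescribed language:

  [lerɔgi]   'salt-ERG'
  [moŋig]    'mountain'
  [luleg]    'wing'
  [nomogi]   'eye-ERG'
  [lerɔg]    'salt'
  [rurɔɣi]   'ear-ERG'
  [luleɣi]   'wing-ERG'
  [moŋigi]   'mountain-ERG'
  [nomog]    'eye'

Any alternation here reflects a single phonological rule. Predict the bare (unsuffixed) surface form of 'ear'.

[rurɔg]

In [luleg] and [luleɣi] the final segment of 'wing' alternates: [g] ~ [ɣ].
But 'salt' keeps [g] in both environments ([lerɔg], [lerɔgi]), so there is no rule changing /g/ to [ɣ] before the ERG suffix.
The alternation reflects word-final hardening: voiced fricatives become stops word-finally. /ɣ/ is underlying.
From [rurɔɣi] the stem 'ear' is /rurɔɣ/; word-finally this yields [rurɔg].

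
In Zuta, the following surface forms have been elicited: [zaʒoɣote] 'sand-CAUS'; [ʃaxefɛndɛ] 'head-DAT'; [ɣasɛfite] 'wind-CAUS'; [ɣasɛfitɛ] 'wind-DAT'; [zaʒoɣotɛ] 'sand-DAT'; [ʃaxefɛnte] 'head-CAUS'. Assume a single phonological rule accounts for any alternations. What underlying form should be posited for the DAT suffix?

/-dɛ/

The DAT suffix surfaces as [-dɛ] and [-tɛ], depending on the final segment of the stem.
The CAUS suffix, which begins with [t], is invariant after every stem; so [t] is not altered by any rule here.
The DAT suffix is therefore /-dɛ/ underlyingly, with post-vocalic devoicing: voiced stops become voiceless after a vowel.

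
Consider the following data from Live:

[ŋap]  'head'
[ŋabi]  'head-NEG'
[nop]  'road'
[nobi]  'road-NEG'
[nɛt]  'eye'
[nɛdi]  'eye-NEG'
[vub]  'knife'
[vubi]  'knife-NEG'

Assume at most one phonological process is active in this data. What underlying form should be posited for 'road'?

/nop/

The root 'road' surfaces as [nop] and [nobi], with a stem-final [p] ~ [b] alternation.
Compare 'knife', with invariant [b] in [vub] and [vubi]: an analysis with underlying /b/ and a rule producing [p] in isolation would wrongly predict alternation here too.
The underlying segment must be /p/; voiceless stops become voiced between vowels, yielding [b] there.
Hence 'road' is /nop/ underlyingly.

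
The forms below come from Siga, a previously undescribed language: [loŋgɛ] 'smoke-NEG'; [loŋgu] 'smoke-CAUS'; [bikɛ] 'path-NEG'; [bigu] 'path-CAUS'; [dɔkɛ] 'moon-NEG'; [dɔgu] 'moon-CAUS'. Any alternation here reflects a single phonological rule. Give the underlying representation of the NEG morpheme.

The NEG suffix surfaces as [-gɛ] and [-kɛ], depending on the final segment of the stem.
By contrast the CAUS suffix keeps its initial [g] throughout — that segment must be underlying.
The NEG suffix is therefore /-kɛ/ underlyingly, with post-nasal voicing: voiceless stops become voiced after a nasal.

/-kɛ/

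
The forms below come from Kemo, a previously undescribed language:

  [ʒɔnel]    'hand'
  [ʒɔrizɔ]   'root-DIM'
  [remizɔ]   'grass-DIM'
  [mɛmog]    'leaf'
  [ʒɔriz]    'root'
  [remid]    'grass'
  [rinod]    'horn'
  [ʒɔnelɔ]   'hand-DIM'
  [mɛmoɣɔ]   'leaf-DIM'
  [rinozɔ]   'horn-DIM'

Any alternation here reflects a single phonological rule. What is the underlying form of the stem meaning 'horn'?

/rinod/

'horn' shows [d] ~ [z] at the end of the stem ([rinod] vs [rinozɔ]).
The stem 'root' ([ʒɔriz], [ʒɔrizɔ]) shows [z] unchanged in both environments, so [z] cannot be basic with [d] derived in isolation.
Therefore /d/ is basic and [z] is derived by intervocalic spirantization (voiced stops become fricatives between vowels).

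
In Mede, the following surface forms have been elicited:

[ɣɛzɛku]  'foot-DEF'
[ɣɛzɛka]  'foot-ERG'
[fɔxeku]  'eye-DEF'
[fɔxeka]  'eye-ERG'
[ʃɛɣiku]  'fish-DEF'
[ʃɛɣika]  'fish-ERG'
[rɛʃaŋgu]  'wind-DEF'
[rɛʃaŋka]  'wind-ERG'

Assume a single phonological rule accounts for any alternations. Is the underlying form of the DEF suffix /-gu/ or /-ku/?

The DEF suffix surfaces as [-gu] and [-ku], depending on the final segment of the stem.
By contrast the ERG suffix keeps its initial [k] throughout — that segment must be underlying.
The DEF suffix is therefore /-gu/ underlyingly, with post-vocalic devoicing: voiced stops become voiceless after a vowel.

/-gu/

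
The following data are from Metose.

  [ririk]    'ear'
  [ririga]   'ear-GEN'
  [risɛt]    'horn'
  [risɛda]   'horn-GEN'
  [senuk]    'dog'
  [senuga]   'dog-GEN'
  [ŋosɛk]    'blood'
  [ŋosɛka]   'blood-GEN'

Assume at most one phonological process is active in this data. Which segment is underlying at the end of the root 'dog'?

/g/

The stem for 'dog' ends in [k] in [senuk] but [g] in [senuga].
But 'blood' keeps [k] in both environments ([ŋosɛk], [ŋosɛka]), so there is no rule changing /k/ to [g] before the GEN suffix.
The alternation reflects word-final obstruent devoicing: voiced obstruents become voiceless word-finally. /g/ is underlying.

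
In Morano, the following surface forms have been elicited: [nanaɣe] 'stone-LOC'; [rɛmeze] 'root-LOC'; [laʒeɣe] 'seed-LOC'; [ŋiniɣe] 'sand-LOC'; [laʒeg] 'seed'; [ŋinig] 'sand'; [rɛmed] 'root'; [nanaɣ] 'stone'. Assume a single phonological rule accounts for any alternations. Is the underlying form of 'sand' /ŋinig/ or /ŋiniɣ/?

/ŋinig/

'sand' shows [g] ~ [ɣ] at the end of the stem ([ŋinig] vs [ŋiniɣe]).
The stem 'stone' ([nanaɣ], [nanaɣe]) shows [ɣ] unchanged in both environments, so [ɣ] cannot be basic with [g] derived in isolation.
The alternation reflects intervocalic spirantization: voiced stops become fricatives between vowels. /g/ is underlying.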